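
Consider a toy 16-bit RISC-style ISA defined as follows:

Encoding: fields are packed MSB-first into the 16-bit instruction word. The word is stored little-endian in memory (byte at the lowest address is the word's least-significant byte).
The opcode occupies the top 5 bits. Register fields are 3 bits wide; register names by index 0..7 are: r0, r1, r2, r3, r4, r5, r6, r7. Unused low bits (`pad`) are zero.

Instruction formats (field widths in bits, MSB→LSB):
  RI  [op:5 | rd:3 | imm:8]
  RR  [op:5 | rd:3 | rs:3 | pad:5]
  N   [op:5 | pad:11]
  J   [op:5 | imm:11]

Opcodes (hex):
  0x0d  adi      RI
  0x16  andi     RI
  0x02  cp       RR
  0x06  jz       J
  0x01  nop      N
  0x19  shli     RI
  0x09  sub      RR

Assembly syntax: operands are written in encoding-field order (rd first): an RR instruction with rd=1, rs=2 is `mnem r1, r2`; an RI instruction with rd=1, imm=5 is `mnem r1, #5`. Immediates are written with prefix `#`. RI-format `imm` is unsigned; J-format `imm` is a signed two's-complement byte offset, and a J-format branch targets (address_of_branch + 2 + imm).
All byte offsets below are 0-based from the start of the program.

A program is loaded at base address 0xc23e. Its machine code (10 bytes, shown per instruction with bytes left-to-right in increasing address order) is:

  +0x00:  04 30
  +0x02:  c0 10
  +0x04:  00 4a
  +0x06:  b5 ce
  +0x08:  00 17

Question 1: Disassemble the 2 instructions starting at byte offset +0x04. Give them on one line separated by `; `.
@+04  little-endian(00 4a) = 0x4a00
  opcode bits[15:11]=0x9: sub/RR
  rd@[10:8]=0x2 ⇒ r2
  rs@[7:5]=0x0 ⇒ r0
@+06  little-endian(b5 ce) = 0xceb5
  opcode bits[15:11]=0x19: shli/RI
  rd@[10:8]=0x6 ⇒ r6
  imm@[7:0]=0xb5 ⇒ #181

sub r2, r0; shli r6, #181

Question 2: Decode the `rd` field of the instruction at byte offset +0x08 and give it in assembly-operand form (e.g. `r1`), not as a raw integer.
r7

+0x08: 00 17 ⇒ word 0x1700 (little)
  op=0x1700>>11=0x2 ⇒ cp (RR)
  [10:8] rd=7 = r7
  [7:5] rs=0 = r0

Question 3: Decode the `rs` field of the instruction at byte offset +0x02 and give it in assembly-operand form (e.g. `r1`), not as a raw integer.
[02] c0 10 → 0x10c0
  top 5b → 0x2 → cp [RR]
  [10:8] rd=0 = r0
  [7:5] rs=6 = r6

r6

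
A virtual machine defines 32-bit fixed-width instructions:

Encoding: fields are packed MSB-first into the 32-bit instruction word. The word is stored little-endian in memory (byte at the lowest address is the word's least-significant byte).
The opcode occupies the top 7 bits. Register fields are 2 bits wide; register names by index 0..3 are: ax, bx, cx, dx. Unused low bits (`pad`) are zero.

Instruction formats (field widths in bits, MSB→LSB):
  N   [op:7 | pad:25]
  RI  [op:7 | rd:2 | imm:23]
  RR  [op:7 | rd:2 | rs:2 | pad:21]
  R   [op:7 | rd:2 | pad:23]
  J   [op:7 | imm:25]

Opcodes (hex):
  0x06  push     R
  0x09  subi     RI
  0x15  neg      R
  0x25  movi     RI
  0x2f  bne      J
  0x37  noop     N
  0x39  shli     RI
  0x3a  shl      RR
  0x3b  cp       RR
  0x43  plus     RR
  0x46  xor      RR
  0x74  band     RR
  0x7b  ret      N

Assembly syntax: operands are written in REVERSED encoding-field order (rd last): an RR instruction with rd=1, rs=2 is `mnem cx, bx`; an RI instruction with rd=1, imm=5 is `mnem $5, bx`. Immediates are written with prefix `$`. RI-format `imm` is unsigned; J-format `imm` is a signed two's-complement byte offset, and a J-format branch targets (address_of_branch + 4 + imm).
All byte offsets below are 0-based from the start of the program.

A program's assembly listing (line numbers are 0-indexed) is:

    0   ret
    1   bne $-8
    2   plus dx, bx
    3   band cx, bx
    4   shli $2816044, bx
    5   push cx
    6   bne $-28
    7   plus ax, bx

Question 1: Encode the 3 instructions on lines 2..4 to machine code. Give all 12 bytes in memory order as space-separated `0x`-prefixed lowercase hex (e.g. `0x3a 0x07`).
line 2 (plus): pack op=0x43:7|rd=1:2|rs=3:2|pad=0:21 = 0x86e00000; little→ 00 00 e0 86
line 3 (band): pack op=0x74:7|rd=1:2|rs=2:2|pad=0:21 = 0xe8c00000; little→ 00 00 c0 e8
line 4 (shli): pack op=0x39:7|rd=1:2|imm=2816044:23 = 0x72aaf82c; little→ 2c f8 aa 72

0x00 0x00 0xe0 0x86 0x00 0x00 0xc0 0xe8 0x2c 0xf8 0xaa 0x72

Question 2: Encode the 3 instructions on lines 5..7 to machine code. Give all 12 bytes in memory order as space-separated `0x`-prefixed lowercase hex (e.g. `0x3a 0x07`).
0x00 0x00 0x00 0x0d 0xe4 0xff 0xff 0x5f 0x00 0x00 0x80 0x86

5. push fields op=0x6:7|rd=2:2|pad=0:23 → word 0d000000h → 00 00 00 0d
6. bne fields op=0x2f:7|imm=-28:25 → word 5fffffe4h → e4 ff ff 5f
7. plus fields op=0x43:7|rd=1:2|rs=0:2|pad=0:21 → word 86800000h → 00 00 80 86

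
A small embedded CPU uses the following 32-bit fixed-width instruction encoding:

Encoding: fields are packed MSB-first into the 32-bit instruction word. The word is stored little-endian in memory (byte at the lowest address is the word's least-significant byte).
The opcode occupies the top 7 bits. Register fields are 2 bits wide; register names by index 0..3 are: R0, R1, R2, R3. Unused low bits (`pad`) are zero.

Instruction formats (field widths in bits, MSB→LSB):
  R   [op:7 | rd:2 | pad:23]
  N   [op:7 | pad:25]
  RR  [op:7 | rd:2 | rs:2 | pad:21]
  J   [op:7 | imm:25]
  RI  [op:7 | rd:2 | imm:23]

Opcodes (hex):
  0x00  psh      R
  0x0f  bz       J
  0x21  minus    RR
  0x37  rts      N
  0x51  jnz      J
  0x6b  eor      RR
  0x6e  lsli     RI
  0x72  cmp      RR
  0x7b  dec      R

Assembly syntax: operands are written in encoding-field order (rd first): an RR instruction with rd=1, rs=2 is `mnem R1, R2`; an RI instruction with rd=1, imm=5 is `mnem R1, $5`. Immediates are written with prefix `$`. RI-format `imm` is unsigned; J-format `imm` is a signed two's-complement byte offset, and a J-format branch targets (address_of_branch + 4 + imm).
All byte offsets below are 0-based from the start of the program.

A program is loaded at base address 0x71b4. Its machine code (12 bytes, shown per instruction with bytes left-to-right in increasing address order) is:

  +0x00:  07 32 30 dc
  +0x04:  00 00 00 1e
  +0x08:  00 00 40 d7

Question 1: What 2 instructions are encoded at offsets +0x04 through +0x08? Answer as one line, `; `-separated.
bz $0; eor R2, R2

@+04  little-endian(00 00 00 1e) = 0x1e000000
  opcode bits[31:25]=0xf: bz/J
  imm@[24:0]=0x0 ⇒ $0
@+08  little-endian(00 00 40 d7) = 0xd7400000
  opcode bits[31:25]=0x6b: eor/RR
  rd@[24:23]=0x2 ⇒ R2
  rs@[22:21]=0x2 ⇒ R2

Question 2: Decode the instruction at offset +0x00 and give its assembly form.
lsli R0, $3158535

off 0x00: read 07 32 30 dc as little → 0xdc303207
  opcode bits[31:25]=0x6e: lsli/RI
  [24:23] rd=0 = R0
  [22:0] imm=3158535 = $3158535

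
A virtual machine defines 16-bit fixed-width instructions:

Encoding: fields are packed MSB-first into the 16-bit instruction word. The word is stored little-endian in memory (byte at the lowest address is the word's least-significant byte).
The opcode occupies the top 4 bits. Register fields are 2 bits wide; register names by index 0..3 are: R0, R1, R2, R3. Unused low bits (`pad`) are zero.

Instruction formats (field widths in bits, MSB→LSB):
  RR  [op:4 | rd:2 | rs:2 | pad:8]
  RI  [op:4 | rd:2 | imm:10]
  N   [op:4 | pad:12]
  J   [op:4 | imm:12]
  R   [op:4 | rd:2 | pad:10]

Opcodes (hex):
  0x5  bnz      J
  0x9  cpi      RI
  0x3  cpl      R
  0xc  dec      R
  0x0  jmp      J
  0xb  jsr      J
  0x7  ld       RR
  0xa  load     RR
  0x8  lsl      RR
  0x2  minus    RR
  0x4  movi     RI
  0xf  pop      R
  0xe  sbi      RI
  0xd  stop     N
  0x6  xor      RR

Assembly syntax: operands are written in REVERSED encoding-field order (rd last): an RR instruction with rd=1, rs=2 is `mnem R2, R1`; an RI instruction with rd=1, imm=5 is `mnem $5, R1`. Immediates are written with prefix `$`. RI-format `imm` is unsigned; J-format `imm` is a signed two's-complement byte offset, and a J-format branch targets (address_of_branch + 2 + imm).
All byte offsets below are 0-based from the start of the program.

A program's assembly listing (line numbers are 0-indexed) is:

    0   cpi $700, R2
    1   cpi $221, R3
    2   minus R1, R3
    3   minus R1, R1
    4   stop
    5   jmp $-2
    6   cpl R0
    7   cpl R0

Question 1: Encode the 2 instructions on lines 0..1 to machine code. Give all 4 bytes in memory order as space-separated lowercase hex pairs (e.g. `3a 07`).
bc 9a dd 9c

0. cpi fields op=0x9:4|rd=2:2|imm=700:10 → word 9abch → bc 9a
1. cpi fields op=0x9:4|rd=3:2|imm=221:10 → word 9cddh → dd 9c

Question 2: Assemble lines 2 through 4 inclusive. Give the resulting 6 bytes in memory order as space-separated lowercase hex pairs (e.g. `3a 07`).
00 2d 00 25 00 d0

L2: minus op=0x2:4|rd=3:2|rs=1:2|pad=0:8 ⇒ 0x2d00 ⇒ little 00 2d
L3: minus op=0x2:4|rd=1:2|rs=1:2|pad=0:8 ⇒ 0x2500 ⇒ little 00 25
L4: stop op=0xd:4|pad=0:12 ⇒ 0xd000 ⇒ little 00 d0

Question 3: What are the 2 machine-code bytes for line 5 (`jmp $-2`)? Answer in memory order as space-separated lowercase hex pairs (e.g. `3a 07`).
fe 0f

L5: jmp op=0x0:4|imm=-2:12 ⇒ 0x0ffe ⇒ little fe 0f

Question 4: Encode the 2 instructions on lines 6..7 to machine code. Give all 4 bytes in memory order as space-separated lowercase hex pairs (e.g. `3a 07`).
L6: cpl op=0x3:4|rd=0:2|pad=0:10 ⇒ 0x3000 ⇒ little 00 30
L7: cpl op=0x3:4|rd=0:2|pad=0:10 ⇒ 0x3000 ⇒ little 00 30

00 30 00 30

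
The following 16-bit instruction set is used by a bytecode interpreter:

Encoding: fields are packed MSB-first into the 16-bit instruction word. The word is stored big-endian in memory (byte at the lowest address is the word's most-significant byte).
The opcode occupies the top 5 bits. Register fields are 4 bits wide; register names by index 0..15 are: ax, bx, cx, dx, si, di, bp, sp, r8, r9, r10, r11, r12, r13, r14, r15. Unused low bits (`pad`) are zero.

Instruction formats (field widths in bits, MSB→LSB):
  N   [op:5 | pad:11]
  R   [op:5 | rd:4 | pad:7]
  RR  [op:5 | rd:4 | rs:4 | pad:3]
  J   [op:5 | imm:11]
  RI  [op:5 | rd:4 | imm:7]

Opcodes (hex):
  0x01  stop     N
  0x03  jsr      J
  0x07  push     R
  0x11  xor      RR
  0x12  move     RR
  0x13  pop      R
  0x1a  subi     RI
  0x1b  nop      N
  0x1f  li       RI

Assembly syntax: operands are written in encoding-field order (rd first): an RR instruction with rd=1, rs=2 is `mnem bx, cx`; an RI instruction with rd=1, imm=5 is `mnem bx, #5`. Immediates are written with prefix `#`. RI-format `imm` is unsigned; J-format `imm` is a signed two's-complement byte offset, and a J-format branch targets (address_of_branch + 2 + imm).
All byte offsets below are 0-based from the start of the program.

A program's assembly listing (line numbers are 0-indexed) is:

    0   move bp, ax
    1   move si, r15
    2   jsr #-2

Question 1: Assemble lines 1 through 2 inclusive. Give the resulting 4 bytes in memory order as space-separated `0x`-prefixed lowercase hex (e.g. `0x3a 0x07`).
L1: move op=0x12:5|rd=4:4|rs=15:4|pad=0:3 ⇒ 0x9278 ⇒ big 92 78
L2: jsr op=0x3:5|imm=-2:11 ⇒ 0x1ffe ⇒ big 1f fe

0x92 0x78 0x1f 0xfe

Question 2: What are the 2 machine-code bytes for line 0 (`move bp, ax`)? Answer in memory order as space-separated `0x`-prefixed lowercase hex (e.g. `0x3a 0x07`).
0x93 0x00

L0: move op=0x12:5|rd=6:4|rs=0:4|pad=0:3 ⇒ 0x9300 ⇒ big 93 00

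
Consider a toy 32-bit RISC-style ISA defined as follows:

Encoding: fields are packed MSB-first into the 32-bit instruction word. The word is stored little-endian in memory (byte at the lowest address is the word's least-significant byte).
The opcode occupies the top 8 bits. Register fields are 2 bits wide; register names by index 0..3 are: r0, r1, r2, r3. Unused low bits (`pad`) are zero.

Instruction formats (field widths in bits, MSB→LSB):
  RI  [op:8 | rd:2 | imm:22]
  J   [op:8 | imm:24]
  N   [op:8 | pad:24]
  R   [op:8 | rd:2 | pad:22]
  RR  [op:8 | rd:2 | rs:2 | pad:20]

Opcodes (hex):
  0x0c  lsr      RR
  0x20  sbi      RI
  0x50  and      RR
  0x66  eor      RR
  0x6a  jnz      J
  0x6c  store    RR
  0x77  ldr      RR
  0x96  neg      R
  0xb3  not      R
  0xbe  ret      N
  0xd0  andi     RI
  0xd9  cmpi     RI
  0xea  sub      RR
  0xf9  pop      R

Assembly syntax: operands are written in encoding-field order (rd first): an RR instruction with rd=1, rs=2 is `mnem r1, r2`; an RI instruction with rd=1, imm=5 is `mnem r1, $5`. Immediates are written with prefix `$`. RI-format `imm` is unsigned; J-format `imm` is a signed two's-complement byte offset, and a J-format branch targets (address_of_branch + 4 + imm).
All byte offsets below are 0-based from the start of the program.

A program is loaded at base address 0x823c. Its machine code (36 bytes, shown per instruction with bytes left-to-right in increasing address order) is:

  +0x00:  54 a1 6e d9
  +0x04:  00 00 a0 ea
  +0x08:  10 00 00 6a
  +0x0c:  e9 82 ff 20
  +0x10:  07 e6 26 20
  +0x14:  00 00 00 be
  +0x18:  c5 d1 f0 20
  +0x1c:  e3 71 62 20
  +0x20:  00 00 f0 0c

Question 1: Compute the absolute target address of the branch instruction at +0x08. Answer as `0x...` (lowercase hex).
0x8258

+0x08: 10 00 00 6a ⇒ word 0x6a000010 (little)
  opcode bits[31:24]=0x6a: jnz/J
  imm: (w>>0)&0xffffff=0x10 → $16
  target = base 0x823c + off 0x08 + 4 + imm 16 = 0x8258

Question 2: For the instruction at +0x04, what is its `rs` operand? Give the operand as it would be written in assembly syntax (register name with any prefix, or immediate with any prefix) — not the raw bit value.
r2

[04] 00 00 a0 ea → 0xeaa00000
  top 8b → 0xea → sub [RR]
  [23:22] rd=2 = r2
  [21:20] rs=2 = r2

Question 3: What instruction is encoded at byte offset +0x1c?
sbi r1, $2257379

+0x1c: e3 71 62 20 ⇒ word 0x206271e3 (little)
  opcode bits[31:24]=0x20: sbi/RI
  [23:22] rd=1 = r1
  [21:0] imm=2257379 = $2257379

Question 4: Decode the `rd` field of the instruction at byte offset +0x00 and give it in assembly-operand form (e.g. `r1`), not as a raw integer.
r1

[00] 54 a1 6e d9 → 0xd96ea154
  op=0xd96ea154>>24=0xd9 ⇒ cmpi (RI)
  [23:22] rd=1 = r1
  [21:0] imm=3055956 = $3055956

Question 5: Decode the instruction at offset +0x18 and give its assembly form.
@+18  little-endian(c5 d1 f0 20) = 0x20f0d1c5
  top 8b → 0x20 → sbi [RI]
  [23:22] rd=3 = r3
  [21:0] imm=3199429 = $3199429

sbi r3, $3199429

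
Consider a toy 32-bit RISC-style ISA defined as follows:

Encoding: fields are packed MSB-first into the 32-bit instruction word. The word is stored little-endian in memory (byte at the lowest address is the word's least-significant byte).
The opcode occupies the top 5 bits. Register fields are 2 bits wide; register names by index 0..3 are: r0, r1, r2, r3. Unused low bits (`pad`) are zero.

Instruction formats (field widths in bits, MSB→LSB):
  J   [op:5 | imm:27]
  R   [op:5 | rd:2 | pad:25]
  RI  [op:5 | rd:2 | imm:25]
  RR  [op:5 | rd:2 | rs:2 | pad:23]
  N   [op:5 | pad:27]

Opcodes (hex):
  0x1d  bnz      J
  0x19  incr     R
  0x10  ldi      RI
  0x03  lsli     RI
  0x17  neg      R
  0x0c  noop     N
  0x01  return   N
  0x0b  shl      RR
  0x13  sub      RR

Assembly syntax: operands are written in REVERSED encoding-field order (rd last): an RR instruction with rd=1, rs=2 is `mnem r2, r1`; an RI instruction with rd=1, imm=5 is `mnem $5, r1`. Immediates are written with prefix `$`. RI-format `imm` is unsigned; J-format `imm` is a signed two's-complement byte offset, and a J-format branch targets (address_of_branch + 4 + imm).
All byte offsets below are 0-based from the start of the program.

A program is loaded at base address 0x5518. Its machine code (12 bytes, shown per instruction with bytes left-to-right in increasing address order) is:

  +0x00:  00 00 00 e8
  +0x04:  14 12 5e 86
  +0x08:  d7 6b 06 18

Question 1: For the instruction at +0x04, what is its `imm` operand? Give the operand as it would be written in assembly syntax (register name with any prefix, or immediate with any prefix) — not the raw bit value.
$6165012

@+04  little-endian(14 12 5e 86) = 0x865e1214
  opcode bits[31:27]=0x10: ldi/RI
  rd@[26:25]=0x3 ⇒ r3
  imm@[24:0]=0x5e1214 ⇒ $6165012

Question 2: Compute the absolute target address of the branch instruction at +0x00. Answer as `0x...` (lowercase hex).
off 0x00: read 00 00 00 e8 as little → 0xe8000000
  op=0xe8000000>>27=0x1d ⇒ bnz (J)
  imm: (w>>0)&0x7ffffff=0x0 → $0
  target = base 0x5518 + off 0x00 + 4 + imm 0 = 0x551c

0x551c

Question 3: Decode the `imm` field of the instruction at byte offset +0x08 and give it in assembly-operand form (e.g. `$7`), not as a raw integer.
$420823

[08] d7 6b 06 18 → 0x18066bd7
  top 5b → 0x3 → lsli [RI]
  [26:25] rd=0 = r0
  [24:0] imm=420823 = $420823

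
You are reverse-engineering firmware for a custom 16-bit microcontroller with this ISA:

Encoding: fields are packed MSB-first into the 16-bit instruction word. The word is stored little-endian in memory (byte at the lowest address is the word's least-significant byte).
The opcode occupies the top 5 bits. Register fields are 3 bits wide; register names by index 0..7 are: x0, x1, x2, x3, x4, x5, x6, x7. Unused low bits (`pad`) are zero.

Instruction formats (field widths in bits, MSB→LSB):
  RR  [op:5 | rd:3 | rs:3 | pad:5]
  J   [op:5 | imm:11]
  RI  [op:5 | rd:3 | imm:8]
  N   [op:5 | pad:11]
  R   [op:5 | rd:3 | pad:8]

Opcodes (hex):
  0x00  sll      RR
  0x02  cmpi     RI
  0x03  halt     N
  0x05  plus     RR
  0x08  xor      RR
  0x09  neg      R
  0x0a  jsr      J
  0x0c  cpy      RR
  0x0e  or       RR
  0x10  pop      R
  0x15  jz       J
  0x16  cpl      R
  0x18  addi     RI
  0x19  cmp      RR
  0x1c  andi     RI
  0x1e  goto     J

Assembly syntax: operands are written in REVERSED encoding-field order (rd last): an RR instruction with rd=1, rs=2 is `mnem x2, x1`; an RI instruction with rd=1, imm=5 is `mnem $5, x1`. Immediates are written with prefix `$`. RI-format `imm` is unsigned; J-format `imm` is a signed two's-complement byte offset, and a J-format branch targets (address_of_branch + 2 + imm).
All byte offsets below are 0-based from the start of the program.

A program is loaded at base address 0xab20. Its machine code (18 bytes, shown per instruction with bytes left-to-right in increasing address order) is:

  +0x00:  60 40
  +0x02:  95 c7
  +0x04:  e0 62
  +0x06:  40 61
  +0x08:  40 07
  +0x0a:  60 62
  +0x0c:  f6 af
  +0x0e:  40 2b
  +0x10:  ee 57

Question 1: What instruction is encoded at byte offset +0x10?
jsr $-18

off 0x10: read ee 57 as little → 0x57ee
  top 5b → 0xa → jsr [J]
  imm: (w>>0)&0x7ff=0x7ee (s11→-18) → $-18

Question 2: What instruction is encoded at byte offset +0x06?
[06] 40 61 → 0x6140
  opcode bits[15:11]=0xc: cpy/RR
  rd: (w>>8)&0x7=0x1 → x1
  rs: (w>>5)&0x7=0x2 → x2

cpy x2, x1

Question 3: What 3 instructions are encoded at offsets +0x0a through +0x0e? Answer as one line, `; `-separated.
off 0x0a: read 60 62 as little → 0x6260
  top 5b → 0xc → cpy [RR]
  [10:8] rd=2 = x2
  [7:5] rs=3 = x3
off 0x0c: read f6 af as little → 0xaff6
  top 5b → 0x15 → jz [J]
  [10:0] imm=2038 (s11→-10) = $-10
off 0x0e: read 40 2b as little → 0x2b40
  top 5b → 0x5 → plus [RR]
  [10:8] rd=3 = x3
  [7:5] rs=2 = x2

cpy x3, x2; jz $-10; plus x2, x3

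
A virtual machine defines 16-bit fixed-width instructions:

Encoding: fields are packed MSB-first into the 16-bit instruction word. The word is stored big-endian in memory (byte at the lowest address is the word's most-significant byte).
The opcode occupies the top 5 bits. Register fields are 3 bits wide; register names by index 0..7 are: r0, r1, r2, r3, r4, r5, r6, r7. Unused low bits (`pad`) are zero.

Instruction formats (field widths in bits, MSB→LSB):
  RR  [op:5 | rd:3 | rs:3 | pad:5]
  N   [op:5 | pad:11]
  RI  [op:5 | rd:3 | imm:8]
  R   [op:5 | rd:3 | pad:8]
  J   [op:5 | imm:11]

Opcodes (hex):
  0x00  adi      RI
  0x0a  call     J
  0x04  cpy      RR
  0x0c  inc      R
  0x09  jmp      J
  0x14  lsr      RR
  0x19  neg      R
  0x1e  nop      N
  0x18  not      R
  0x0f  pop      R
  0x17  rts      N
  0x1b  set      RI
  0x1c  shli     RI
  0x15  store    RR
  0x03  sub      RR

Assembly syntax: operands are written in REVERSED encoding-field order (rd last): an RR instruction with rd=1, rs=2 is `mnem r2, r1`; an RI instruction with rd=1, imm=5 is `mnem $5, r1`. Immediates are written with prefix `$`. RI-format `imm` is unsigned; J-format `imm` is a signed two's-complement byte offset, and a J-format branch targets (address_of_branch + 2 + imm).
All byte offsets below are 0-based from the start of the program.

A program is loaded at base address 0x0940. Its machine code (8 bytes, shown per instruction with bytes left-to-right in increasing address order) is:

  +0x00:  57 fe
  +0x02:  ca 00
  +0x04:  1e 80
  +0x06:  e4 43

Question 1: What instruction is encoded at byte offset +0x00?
[00] 57 fe → 0x57fe
  opcode bits[15:11]=0xa: call/J
  imm@[10:0]=0x7fe (s11→-2) ⇒ $-2

call $-2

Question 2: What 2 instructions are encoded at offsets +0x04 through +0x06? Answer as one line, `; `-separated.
sub r4, r6; shli $67, r4

off 0x04: read 1e 80 as big → 0x1e80
  top 5b → 0x3 → sub [RR]
  rd: (w>>8)&0x7=0x6 → r6
  rs: (w>>5)&0x7=0x4 → r4
off 0x06: read e4 43 as big → 0xe443
  top 5b → 0x1c → shli [RI]
  rd: (w>>8)&0x7=0x4 → r4
  imm: (w>>0)&0xff=0x43 → $67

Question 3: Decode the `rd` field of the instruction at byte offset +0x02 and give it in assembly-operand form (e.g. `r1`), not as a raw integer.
r2

+0x02: ca 00 ⇒ word 0xca00 (big)
  top 5b → 0x19 → neg [R]
  rd: (w>>8)&0x7=0x2 → r2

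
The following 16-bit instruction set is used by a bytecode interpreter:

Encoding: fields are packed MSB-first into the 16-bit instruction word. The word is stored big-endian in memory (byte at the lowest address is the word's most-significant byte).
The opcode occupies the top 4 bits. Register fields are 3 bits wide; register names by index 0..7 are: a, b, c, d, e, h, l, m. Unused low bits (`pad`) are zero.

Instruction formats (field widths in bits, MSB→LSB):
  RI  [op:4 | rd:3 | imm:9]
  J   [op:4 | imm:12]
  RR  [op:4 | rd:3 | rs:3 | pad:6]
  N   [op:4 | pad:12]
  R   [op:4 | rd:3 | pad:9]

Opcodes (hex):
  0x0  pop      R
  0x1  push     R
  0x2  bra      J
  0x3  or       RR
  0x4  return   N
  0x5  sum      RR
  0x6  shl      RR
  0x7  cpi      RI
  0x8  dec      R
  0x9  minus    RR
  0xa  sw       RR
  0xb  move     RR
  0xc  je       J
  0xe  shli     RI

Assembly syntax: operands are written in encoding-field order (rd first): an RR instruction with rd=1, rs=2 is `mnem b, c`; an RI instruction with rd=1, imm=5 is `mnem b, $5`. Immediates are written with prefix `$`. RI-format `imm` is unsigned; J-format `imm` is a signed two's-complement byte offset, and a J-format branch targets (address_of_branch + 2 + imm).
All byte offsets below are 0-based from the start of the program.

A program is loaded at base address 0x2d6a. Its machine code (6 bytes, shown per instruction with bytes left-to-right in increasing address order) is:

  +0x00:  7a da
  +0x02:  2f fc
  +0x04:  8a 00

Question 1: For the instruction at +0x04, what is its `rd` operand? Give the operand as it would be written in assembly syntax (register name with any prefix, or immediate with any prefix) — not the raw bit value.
+0x04: 8a 00 ⇒ word 0x8a00 (big)
  opcode bits[15:12]=0x8: dec/R
  [11:9] rd=5 = h

h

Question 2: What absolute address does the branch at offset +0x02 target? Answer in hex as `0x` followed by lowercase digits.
0x2d6a

[02] 2f fc → 0x2ffc
  op=0x2ffc>>12=0x2 ⇒ bra (J)
  imm@[11:0]=0xffc (s12→-4) ⇒ $-4
  target = base 0x2d6a + off 0x02 + 2 + imm -4 = 0x2d6a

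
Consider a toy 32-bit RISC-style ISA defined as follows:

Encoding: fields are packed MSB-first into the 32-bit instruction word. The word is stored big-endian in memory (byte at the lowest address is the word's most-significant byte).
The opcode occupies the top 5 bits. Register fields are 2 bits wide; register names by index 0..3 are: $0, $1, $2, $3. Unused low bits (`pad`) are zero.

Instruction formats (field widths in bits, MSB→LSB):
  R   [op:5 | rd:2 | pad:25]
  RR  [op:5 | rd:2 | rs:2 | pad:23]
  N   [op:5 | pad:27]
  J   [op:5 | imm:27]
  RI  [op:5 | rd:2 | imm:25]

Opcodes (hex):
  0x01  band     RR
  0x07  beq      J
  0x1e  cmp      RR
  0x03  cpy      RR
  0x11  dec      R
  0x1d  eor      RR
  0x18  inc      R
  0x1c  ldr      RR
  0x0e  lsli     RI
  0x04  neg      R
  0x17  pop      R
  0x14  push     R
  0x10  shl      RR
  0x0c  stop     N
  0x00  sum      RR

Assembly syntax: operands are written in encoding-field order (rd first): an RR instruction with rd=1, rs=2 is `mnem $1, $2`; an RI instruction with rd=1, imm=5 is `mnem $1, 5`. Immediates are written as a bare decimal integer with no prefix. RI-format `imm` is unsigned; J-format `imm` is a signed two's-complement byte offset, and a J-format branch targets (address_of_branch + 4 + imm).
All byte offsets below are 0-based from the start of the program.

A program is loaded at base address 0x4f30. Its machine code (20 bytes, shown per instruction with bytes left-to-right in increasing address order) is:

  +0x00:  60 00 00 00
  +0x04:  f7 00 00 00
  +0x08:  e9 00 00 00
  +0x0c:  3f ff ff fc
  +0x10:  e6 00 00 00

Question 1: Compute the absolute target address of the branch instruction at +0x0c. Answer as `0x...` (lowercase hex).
off 0x0c: read 3f ff ff fc as big → 0x3ffffffc
  op=0x3ffffffc>>27=0x7 ⇒ beq (J)
  [26:0] imm=134217724 (s27→-4) = -4
  target = base 0x4f30 + off 0x0c + 4 + imm -4 = 0x4f3c

0x4f3c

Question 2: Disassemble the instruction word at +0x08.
eor $0, $2

off 0x08: read e9 00 00 00 as big → 0xe9000000
  opcode bits[31:27]=0x1d: eor/RR
  [26:25] rd=0 = $0
  [24:23] rs=2 = $2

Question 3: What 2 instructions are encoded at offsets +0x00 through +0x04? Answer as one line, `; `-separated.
stop; cmp $3, $2

+0x00: 60 00 00 00 ⇒ word 0x60000000 (big)
  op=0x60000000>>27=0xc ⇒ stop (N)
+0x04: f7 00 00 00 ⇒ word 0xf7000000 (big)
  op=0xf7000000>>27=0x1e ⇒ cmp (RR)
  rd@[26:25]=0x3 ⇒ $3
  rs@[24:23]=0x2 ⇒ $2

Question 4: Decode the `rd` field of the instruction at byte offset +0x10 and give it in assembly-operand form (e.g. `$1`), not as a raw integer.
off 0x10: read e6 00 00 00 as big → 0xe6000000
  opcode bits[31:27]=0x1c: ldr/RR
  [26:25] rd=3 = $3
  [24:23] rs=0 = $0

$3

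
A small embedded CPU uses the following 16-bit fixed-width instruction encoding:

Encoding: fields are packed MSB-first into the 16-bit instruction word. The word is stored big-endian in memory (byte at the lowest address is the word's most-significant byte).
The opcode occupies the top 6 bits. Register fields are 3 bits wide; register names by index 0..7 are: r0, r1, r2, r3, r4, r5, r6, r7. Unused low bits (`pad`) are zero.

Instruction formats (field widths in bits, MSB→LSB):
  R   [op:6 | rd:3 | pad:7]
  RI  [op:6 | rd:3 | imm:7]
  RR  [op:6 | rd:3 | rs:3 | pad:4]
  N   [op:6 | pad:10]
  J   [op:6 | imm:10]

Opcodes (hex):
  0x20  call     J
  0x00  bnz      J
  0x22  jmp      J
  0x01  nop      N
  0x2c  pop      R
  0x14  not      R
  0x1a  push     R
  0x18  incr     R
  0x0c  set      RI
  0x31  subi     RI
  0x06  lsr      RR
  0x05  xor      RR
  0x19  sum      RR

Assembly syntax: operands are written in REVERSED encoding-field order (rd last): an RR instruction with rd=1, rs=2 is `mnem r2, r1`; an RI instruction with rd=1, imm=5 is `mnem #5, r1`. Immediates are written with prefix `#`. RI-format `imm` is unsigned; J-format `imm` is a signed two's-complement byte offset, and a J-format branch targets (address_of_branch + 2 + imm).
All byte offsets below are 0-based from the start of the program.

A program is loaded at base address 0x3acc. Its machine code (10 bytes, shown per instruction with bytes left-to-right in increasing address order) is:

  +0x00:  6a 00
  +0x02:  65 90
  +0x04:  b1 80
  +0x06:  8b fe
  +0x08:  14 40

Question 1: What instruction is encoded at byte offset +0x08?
xor r4, r0

@+08  big-endian(14 40) = 0x1440
  op=0x1440>>10=0x5 ⇒ xor (RR)
  rd: (w>>7)&0x7=0x0 → r0
  rs: (w>>4)&0x7=0x4 → r4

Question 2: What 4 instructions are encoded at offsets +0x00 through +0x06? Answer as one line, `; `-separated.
push r4; sum r1, r3; pop r3; jmp #-2

+0x00: 6a 00 ⇒ word 0x6a00 (big)
  op=0x6a00>>10=0x1a ⇒ push (R)
  rd: (w>>7)&0x7=0x4 → r4
+0x02: 65 90 ⇒ word 0x6590 (big)
  op=0x6590>>10=0x19 ⇒ sum (RR)
  rd: (w>>7)&0x7=0x3 → r3
  rs: (w>>4)&0x7=0x1 → r1
+0x04: b1 80 ⇒ word 0xb180 (big)
  op=0xb180>>10=0x2c ⇒ pop (R)
  rd: (w>>7)&0x7=0x3 → r3
+0x06: 8b fe ⇒ word 0x8bfe (big)
  op=0x8bfe>>10=0x22 ⇒ jmp (J)
  imm: (w>>0)&0x3ff=0x3fe (s10→-2) → #-2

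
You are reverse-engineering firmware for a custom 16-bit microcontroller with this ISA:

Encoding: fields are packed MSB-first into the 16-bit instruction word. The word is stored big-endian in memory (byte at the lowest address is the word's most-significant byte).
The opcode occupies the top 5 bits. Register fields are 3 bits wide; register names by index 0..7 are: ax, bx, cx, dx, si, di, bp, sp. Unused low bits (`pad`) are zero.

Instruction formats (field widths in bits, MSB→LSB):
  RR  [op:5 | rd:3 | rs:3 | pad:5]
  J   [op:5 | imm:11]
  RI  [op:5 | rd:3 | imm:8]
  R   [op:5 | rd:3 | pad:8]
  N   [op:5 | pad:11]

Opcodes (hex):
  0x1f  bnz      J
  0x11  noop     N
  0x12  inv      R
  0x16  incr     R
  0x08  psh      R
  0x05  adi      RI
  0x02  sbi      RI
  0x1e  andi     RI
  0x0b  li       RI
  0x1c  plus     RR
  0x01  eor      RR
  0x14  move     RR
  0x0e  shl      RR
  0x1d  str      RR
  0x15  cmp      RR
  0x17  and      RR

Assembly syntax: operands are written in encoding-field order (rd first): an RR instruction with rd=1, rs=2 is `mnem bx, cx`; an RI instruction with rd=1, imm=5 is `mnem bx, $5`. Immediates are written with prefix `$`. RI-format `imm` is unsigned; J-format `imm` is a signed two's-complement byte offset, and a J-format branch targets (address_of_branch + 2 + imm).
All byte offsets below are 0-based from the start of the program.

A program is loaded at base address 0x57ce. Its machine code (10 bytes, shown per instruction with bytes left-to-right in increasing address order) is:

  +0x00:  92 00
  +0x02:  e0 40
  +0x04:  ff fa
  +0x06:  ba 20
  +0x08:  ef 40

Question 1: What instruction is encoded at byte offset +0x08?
str sp, cx

off 0x08: read ef 40 as big → 0xef40
  op=0xef40>>11=0x1d ⇒ str (RR)
  rd: (w>>8)&0x7=0x7 → sp
  rs: (w>>5)&0x7=0x2 → cx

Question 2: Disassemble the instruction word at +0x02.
+0x02: e0 40 ⇒ word 0xe040 (big)
  op=0xe040>>11=0x1c ⇒ plus (RR)
  rd@[10:8]=0x0 ⇒ ax
  rs@[7:5]=0x2 ⇒ cx

plus ax, cx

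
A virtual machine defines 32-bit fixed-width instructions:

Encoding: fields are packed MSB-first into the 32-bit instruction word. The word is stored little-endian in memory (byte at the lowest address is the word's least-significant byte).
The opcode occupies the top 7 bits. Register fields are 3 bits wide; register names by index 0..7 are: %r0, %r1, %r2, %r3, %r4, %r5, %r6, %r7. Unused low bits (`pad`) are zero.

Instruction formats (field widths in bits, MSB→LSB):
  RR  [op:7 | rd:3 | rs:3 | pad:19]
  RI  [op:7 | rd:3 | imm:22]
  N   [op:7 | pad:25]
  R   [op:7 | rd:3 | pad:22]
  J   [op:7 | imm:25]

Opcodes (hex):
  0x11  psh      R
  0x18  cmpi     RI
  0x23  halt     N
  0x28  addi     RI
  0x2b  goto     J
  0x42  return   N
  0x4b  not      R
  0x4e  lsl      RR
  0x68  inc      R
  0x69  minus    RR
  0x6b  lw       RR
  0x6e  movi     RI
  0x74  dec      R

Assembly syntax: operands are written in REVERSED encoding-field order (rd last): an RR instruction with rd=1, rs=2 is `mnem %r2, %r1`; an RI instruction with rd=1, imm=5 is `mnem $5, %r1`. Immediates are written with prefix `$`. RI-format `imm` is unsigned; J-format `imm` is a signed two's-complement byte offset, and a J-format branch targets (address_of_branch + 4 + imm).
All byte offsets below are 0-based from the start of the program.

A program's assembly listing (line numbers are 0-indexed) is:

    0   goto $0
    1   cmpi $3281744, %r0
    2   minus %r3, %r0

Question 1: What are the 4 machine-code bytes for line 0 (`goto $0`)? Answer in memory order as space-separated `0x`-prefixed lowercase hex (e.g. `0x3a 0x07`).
line 0 (goto): pack op=0x2b:7|imm=0:25 = 0x56000000; little→ 00 00 00 56

0x00 0x00 0x00 0x56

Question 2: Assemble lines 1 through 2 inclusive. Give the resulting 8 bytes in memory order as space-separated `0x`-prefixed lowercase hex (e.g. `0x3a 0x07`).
0x50 0x13 0x32 0x30 0x00 0x00 0x18 0xd2

line 1 (cmpi): pack op=0x18:7|rd=0:3|imm=3281744:22 = 0x30321350; little→ 50 13 32 30
line 2 (minus): pack op=0x69:7|rd=0:3|rs=3:3|pad=0:19 = 0xd2180000; little→ 00 00 18 d2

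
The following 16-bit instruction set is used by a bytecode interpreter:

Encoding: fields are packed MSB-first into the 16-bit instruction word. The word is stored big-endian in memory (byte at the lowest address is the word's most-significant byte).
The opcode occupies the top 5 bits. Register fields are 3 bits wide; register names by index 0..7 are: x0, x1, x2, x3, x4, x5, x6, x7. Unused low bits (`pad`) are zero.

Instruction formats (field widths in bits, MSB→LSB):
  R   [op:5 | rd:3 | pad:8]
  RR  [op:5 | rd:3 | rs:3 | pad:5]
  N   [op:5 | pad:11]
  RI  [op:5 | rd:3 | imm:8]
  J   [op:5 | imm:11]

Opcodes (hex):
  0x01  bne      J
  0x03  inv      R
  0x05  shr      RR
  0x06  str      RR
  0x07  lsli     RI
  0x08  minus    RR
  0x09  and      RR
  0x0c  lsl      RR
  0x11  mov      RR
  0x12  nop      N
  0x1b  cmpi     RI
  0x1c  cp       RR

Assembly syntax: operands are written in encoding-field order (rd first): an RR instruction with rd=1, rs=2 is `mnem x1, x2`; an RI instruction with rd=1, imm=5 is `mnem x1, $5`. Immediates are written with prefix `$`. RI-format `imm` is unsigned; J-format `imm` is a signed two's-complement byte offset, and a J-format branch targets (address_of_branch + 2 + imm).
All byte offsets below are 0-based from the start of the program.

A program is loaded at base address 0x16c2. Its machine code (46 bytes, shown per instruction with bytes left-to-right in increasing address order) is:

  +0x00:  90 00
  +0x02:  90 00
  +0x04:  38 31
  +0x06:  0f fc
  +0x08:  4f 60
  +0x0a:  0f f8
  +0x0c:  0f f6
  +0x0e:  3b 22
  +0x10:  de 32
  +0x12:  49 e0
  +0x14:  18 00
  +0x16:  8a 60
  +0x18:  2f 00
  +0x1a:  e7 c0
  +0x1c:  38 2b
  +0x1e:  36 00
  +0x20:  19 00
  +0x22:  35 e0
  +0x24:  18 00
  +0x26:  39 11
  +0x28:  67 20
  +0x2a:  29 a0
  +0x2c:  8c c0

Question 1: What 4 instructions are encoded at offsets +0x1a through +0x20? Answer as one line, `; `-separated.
cp x7, x6; lsli x0, $43; str x6, x0; inv x1

+0x1a: e7 c0 ⇒ word 0xe7c0 (big)
  opcode bits[15:11]=0x1c: cp/RR
  rd@[10:8]=0x7 ⇒ x7
  rs@[7:5]=0x6 ⇒ x6
+0x1c: 38 2b ⇒ word 0x382b (big)
  opcode bits[15:11]=0x7: lsli/RI
  rd@[10:8]=0x0 ⇒ x0
  imm@[7:0]=0x2b ⇒ $43
+0x1e: 36 00 ⇒ word 0x3600 (big)
  opcode bits[15:11]=0x6: str/RR
  rd@[10:8]=0x6 ⇒ x6
  rs@[7:5]=0x0 ⇒ x0
+0x20: 19 00 ⇒ word 0x1900 (big)
  opcode bits[15:11]=0x3: inv/R
  rd@[10:8]=0x1 ⇒ x1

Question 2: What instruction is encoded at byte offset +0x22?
str x5, x7

+0x22: 35 e0 ⇒ word 0x35e0 (big)
  op=0x35e0>>11=0x6 ⇒ str (RR)
  rd@[10:8]=0x5 ⇒ x5
  rs@[7:5]=0x7 ⇒ x7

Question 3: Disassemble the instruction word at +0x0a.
bne $-8

@+0a  big-endian(0f f8) = 0x0ff8
  top 5b → 0x1 → bne [J]
  [10:0] imm=2040 (s11→-8) = $-8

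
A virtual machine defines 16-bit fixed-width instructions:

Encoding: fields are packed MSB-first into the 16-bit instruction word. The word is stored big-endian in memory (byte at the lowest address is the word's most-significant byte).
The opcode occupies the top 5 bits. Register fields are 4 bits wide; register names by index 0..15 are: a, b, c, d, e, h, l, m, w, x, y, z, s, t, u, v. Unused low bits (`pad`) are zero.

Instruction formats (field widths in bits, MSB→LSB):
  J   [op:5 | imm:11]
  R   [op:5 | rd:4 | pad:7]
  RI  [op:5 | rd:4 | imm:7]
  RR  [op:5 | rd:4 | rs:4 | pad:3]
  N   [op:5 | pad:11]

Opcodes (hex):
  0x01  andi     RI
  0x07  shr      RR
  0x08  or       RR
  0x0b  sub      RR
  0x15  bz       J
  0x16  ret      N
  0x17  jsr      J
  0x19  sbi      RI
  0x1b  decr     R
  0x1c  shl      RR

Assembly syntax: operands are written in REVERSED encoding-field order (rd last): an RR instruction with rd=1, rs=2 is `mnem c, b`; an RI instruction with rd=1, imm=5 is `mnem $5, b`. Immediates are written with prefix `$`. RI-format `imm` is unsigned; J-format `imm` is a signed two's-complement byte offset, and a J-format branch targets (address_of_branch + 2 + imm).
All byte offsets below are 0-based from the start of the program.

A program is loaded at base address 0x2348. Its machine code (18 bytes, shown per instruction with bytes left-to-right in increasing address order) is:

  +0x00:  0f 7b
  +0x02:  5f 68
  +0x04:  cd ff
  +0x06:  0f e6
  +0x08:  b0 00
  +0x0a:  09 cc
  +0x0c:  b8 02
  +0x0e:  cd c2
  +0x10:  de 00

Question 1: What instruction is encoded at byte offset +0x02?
sub t, u

off 0x02: read 5f 68 as big → 0x5f68
  op=0x5f68>>11=0xb ⇒ sub (RR)
  [10:7] rd=14 = u
  [6:3] rs=13 = t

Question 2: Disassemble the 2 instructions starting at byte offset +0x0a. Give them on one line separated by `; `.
off 0x0a: read 09 cc as big → 0x09cc
  top 5b → 0x1 → andi [RI]
  rd@[10:7]=0x3 ⇒ d
  imm@[6:0]=0x4c ⇒ $76
off 0x0c: read b8 02 as big → 0xb802
  top 5b → 0x17 → jsr [J]
  imm@[10:0]=0x2 ⇒ $2

andi $76, d; jsr $2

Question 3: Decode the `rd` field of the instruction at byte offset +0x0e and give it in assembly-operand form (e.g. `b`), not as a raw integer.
z

+0x0e: cd c2 ⇒ word 0xcdc2 (big)
  top 5b → 0x19 → sbi [RI]
  rd@[10:7]=0xb ⇒ z
  imm@[6:0]=0x42 ⇒ $66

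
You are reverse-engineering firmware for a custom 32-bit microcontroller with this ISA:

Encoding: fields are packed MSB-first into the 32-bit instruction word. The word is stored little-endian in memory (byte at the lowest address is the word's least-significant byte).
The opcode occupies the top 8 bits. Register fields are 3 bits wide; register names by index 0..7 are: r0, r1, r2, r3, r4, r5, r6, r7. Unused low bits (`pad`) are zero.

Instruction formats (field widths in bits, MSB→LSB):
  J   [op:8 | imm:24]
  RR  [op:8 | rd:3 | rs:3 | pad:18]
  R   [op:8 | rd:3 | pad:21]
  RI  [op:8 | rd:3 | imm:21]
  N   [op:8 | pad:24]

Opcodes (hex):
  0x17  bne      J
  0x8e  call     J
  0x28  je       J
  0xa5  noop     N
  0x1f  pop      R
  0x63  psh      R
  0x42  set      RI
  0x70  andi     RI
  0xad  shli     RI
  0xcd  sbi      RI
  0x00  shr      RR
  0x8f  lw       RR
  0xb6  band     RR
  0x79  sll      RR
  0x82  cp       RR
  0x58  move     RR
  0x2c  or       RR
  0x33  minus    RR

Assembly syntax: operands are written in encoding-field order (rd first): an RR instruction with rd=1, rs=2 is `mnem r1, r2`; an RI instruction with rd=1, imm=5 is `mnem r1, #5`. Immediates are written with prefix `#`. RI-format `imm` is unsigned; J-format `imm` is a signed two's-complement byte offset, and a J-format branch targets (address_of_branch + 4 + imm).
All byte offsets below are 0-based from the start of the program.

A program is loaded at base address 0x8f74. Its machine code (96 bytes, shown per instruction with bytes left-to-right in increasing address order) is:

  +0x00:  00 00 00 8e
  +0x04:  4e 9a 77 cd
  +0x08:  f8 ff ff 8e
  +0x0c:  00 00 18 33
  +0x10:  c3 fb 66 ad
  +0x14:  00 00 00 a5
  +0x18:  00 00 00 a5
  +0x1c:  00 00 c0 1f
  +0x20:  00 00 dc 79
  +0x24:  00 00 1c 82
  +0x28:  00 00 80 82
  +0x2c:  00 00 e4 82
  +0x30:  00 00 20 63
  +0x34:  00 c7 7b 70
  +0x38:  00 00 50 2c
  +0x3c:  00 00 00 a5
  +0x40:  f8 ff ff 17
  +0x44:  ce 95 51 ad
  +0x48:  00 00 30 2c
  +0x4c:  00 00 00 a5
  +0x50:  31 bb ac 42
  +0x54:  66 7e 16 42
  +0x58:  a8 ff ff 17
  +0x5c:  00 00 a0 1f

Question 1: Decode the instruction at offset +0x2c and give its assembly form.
[2c] 00 00 e4 82 → 0x82e40000
  top 8b → 0x82 → cp [RR]
  [23:21] rd=7 = r7
  [20:18] rs=1 = r1

cp r7, r1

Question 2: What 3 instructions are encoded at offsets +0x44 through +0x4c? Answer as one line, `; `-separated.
[44] ce 95 51 ad → 0xad5195ce
  top 8b → 0xad → shli [RI]
  [23:21] rd=2 = r2
  [20:0] imm=1152462 = #1152462
[48] 00 00 30 2c → 0x2c300000
  top 8b → 0x2c → or [RR]
  [23:21] rd=1 = r1
  [20:18] rs=4 = r4
[4c] 00 00 00 a5 → 0xa5000000
  top 8b → 0xa5 → noop [N]

shli r2, #1152462; or r1, r4; noop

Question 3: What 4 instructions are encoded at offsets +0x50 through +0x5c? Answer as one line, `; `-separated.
set r5, #834353; set r0, #1474150; bne #-88; pop r5

off 0x50: read 31 bb ac 42 as little → 0x42acbb31
  opcode bits[31:24]=0x42: set/RI
  rd: (w>>21)&0x7=0x5 → r5
  imm: (w>>0)&0x1fffff=0xcbb31 → #834353
off 0x54: read 66 7e 16 42 as little → 0x42167e66
  opcode bits[31:24]=0x42: set/RI
  rd: (w>>21)&0x7=0x0 → r0
  imm: (w>>0)&0x1fffff=0x167e66 → #1474150
off 0x58: read a8 ff ff 17 as little → 0x17ffffa8
  opcode bits[31:24]=0x17: bne/J
  imm: (w>>0)&0xffffff=0xffffa8 (s24→-88) → #-88
off 0x5c: read 00 00 a0 1f as little → 0x1fa00000
  opcode bits[31:24]=0x1f: pop/R
  rd: (w>>21)&0x7=0x5 → r5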